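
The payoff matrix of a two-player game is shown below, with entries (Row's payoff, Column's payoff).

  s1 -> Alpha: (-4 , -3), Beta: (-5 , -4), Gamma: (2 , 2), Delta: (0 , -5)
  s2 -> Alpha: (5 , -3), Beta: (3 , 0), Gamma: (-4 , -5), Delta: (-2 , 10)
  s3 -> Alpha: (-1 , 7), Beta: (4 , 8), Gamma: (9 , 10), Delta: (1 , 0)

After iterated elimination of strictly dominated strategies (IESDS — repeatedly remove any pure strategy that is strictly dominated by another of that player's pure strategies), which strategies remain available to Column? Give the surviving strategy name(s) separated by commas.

Row s1 is eliminated: s3 beats it against every remaining column (Alpha: -1>-4, Beta: 4>-5, Gamma: 9>2, Delta: 1>0).
Column Alpha is eliminated: Beta beats it against every remaining row (s2: 0>-3, s3: 8>7).
Row's strategy s2 is strictly dominated by s3 (Beta: 4>3, Gamma: 9>-4, Delta: 1>-2) and is removed.
Column Beta is eliminated: Gamma beats it against every remaining row (s3: 10>8).
Column Delta is eliminated: Gamma beats it against every remaining row (s3: 10>0).
Among the remaining strategies, none is strictly dominated by another pure strategy of the same player, so the elimination stops.
Surviving strategies — Row: {s3}; Column: {Gamma}.

Gamma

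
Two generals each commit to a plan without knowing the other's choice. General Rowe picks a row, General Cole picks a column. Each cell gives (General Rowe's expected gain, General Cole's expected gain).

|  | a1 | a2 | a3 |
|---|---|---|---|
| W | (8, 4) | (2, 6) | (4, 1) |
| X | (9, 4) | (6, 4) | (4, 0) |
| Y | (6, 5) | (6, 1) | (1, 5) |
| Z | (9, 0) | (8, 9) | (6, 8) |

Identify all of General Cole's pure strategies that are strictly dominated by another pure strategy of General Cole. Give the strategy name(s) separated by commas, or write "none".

a1: no other strategy beats it everywhere (a2 at X (4=4); a3 at W (4>1)).
a2: no other strategy beats it everywhere (a1 at W (6>4); a3 at W (6>1)).
Nothing dominates a3: a1 at Y (5=5); a2 at Y (5>1).

none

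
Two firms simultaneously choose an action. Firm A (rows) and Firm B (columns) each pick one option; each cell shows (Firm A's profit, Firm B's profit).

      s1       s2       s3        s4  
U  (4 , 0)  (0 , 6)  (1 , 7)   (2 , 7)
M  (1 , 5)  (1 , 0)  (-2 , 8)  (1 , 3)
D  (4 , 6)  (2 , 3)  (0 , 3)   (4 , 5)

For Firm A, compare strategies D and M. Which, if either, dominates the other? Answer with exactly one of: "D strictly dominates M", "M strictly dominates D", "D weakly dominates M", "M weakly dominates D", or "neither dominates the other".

Compare D to M across each opponent action: s1: 4>1, s2: 2>1, s3: 0>-2, s4: 4>1.
Every comparison favours D, so D strictly dominates M.

D strictly dominates M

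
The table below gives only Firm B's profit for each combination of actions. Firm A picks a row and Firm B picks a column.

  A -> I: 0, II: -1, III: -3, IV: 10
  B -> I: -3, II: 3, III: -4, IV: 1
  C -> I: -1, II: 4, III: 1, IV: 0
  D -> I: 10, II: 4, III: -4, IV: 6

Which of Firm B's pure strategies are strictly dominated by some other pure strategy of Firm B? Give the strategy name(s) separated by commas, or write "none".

Nothing dominates I: II at A (0>-1); III at A (0>-3); IV at D (10>6).
II is not dominated — it holds its own against I at B (3>-3); III at A (-1>-3); IV at B (3>1).
III: dominated, since II does at least as well everywhere (A: -1>-3, B: 3>-4, C: 4>1, D: 4>-4).
IV is not dominated — it holds its own against I at A (10>0); II at A (10>-1); III at A (10>-3).

III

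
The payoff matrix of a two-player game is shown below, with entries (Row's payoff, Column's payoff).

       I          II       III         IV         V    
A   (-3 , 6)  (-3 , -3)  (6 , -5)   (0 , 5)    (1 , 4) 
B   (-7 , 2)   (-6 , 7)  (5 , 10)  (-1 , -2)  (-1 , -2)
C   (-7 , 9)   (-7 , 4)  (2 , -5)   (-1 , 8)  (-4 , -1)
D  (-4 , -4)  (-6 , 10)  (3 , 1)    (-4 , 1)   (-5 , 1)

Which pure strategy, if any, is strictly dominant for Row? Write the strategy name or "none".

A vs B: I: -3>-7, II: -3>-6, III: 6>5, IV: 0>-1, V: 1>-1.
A vs C: I: -3>-7, II: -3>-7, III: 6>2, IV: 0>-1, V: 1>-4.
A vs D: I: -3>-4, II: -3>-6, III: 6>3, IV: 0>-4, V: 1>-5.
A strictly beats every other strategy against every opponent action, so it is strictly dominant.

A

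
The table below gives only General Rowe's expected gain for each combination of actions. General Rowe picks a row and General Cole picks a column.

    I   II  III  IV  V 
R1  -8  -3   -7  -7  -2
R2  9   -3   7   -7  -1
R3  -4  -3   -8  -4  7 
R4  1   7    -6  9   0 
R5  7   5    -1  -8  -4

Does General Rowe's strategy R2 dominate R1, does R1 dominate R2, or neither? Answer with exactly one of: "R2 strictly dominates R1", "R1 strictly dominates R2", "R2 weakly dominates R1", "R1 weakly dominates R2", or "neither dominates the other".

R2 weakly dominates R1

Compare R2 to R1 across each opponent action: I: 9>-8, II: -3=-3, III: 7>-7, IV: -7=-7, V: -1>-2.
R2 is at least as good everywhere and strictly better somewhere (tied only at II, IV), so R2 weakly but not strictly dominates R1.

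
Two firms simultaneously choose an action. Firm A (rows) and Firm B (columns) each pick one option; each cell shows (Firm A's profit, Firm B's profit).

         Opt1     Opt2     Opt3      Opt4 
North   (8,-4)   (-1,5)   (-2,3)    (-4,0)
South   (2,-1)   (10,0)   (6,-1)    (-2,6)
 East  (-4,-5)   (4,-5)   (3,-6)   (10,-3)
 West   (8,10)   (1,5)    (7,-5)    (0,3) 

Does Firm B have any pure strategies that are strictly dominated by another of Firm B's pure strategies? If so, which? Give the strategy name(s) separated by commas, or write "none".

Opt1: no other strategy beats it everywhere (Opt2 at East (-5=-5); Opt3 at South (-1=-1); Opt4 at West (10>3)).
Opt2: no other strategy beats it everywhere (Opt1 at North (5>-4); Opt3 at North (5>3); Opt4 at North (5>0)).
Opt3: dominated, since Opt2 does at least as well everywhere (North: 5>3, South: 0>-1, East: -5>-6, West: 5>-5).
Opt4: no other strategy beats it everywhere (Opt1 at North (0>-4); Opt2 at South (6>0); Opt3 at South (6>-1)).

Opt3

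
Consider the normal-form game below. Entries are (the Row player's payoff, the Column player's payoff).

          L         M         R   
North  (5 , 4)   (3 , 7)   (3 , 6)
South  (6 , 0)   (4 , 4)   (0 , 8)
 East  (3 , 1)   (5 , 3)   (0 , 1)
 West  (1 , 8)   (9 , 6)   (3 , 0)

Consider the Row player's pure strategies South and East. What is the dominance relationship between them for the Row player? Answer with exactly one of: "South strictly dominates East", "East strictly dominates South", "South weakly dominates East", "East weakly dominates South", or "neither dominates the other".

Compare South to East across every action of the Column player: L: 6>3, M: 4<5, R: 0=0.
South does better at L but worse at M; neither strategy dominates the other.

neither dominates the other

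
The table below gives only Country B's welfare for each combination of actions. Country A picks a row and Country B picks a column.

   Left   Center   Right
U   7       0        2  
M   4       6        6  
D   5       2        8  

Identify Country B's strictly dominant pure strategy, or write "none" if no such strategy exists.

none

Left fails to dominate Center at M (4<6).
Center fails to dominate Left at U (0<7).
Right fails to dominate Left at U (2<7).
No single strategy dominates all the others.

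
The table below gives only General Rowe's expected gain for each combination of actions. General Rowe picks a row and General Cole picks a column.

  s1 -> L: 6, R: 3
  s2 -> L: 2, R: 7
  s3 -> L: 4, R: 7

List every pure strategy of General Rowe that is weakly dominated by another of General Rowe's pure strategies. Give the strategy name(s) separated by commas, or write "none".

Nothing dominates s1: s2 at L (6>2); s3 at L (6>4).
s2 is weakly dominated by s3 (L: 4>2, R: 7=7).
s3 is not dominated — it holds its own against s1 at R (7>3); s2 at L (4>2).

s2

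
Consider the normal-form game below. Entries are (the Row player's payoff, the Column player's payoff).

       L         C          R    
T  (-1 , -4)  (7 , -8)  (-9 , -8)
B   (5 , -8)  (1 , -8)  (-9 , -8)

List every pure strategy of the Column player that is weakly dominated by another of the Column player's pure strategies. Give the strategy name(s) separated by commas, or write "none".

C, R

Nothing dominates L: C at T (-4>-8); R at T (-4>-8).
L weakly dominates C — T: -4>-8, B: -8=-8.
R is weakly dominated by L (T: -4>-8, B: -8=-8).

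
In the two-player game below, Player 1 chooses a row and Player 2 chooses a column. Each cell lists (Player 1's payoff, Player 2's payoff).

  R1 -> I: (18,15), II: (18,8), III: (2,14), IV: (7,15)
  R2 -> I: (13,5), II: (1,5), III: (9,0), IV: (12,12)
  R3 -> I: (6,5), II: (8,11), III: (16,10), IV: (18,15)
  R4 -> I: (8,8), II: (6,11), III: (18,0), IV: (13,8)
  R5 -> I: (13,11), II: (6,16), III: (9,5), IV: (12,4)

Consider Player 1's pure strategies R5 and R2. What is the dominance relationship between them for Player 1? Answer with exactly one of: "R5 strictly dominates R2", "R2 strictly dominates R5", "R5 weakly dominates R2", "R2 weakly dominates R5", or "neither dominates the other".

R5 weakly dominates R2

R5's payoffs vs R2's, by Player 2's action — I: 13=13, II: 6>1, III: 9=9, IV: 12=12.
R5 is at least as good everywhere and strictly better somewhere (tied only at I, III, IV), so R5 weakly but not strictly dominates R2.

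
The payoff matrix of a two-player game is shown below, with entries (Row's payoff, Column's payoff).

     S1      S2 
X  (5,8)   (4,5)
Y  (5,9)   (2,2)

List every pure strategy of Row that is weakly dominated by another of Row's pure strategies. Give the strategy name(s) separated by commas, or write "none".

Nothing dominates X: Y at S2 (4>2).
X weakly dominates Y — S1: 5=5, S2: 4>2.

Y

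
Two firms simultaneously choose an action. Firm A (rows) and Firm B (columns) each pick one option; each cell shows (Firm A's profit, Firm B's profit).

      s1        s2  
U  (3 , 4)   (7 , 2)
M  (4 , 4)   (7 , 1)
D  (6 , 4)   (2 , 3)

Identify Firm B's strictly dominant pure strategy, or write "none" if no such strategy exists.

s1

s1 vs s2: U: 4>2, M: 4>1, D: 4>3.
s1 strictly beats every other strategy against every opponent action, so it is strictly dominant.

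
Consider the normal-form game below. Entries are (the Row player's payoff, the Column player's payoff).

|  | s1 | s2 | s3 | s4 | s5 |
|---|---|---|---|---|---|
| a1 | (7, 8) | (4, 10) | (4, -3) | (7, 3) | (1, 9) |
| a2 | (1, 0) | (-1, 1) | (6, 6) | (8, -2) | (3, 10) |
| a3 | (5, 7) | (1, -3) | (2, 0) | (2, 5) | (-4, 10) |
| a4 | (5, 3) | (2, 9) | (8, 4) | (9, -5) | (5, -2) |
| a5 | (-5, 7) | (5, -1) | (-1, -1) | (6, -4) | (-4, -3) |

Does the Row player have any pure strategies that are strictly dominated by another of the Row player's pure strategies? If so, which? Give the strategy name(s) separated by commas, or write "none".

a1: no other strategy beats it everywhere (a2 at s1 (7>1); a3 at s1 (7>5); a4 at s1 (7>5); a5 at s1 (7>-5)).
a4 strictly dominates a2 — s1: 5>1, s2: 2>-1, s3: 8>6, s4: 9>8, s5: 5>3.
a1 strictly dominates a3 — s1: 7>5, s2: 4>1, s3: 4>2, s4: 7>2, s5: 1>-4.
Nothing dominates a4: a1 at s3 (8>4); a2 at s1 (5>1); a3 at s1 (5=5); a5 at s1 (5>-5).
Nothing dominates a5: a1 at s2 (5>4); a2 at s2 (5>-1); a3 at s2 (5>1); a4 at s2 (5>2).

a2, a3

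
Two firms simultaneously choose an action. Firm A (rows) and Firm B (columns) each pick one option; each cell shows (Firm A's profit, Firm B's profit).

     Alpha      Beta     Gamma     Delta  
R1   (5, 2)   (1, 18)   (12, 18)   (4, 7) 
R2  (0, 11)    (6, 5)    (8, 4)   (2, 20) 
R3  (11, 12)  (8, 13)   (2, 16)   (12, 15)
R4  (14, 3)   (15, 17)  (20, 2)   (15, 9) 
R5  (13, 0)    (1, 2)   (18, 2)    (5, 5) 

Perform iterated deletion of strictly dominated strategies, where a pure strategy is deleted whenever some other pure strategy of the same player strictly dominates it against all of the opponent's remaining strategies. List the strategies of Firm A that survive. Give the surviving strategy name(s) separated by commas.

Firm A's strategy R1 is strictly dominated by R4 (Alpha: 14>5, Beta: 15>1, Gamma: 20>12, Delta: 15>4) and is removed.
Firm A's strategy R2 is strictly dominated by R4 (Alpha: 14>0, Beta: 15>6, Gamma: 20>8, Delta: 15>2) and is removed.
For Firm A, R4 strictly dominates R3 on the remaining columns (Alpha: 14>11, Beta: 15>8, Gamma: 20>2, Delta: 15>12); eliminate R3.
Firm A's strategy R5 is strictly dominated by R4 (Alpha: 14>13, Beta: 15>1, Gamma: 20>18, Delta: 15>5) and is removed.
For Firm B, Beta strictly dominates Alpha on the remaining rows (R4: 17>3); eliminate Alpha.
Column Gamma is eliminated: Beta beats it against every remaining row (R4: 17>2).
Column Delta is eliminated: Beta beats it against every remaining row (R4: 17>9).
Among the remaining strategies, none is strictly dominated by another pure strategy of the same player, so the elimination stops.
Surviving strategies — Firm A: {R4}; Firm B: {Beta}.

R4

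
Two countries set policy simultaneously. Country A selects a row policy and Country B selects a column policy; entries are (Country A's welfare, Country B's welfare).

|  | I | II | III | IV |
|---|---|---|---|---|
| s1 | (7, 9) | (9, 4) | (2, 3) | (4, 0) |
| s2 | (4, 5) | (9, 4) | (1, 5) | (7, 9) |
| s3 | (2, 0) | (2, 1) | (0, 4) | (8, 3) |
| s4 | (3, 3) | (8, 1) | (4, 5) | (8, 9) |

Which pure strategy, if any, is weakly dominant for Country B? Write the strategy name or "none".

none

I fails to dominate II at s3 (0<1).
II fails to dominate I at s1 (4<9).
III fails to dominate I at s1 (3<9).
IV fails to dominate I at s1 (0<9).
No single strategy dominates all the others.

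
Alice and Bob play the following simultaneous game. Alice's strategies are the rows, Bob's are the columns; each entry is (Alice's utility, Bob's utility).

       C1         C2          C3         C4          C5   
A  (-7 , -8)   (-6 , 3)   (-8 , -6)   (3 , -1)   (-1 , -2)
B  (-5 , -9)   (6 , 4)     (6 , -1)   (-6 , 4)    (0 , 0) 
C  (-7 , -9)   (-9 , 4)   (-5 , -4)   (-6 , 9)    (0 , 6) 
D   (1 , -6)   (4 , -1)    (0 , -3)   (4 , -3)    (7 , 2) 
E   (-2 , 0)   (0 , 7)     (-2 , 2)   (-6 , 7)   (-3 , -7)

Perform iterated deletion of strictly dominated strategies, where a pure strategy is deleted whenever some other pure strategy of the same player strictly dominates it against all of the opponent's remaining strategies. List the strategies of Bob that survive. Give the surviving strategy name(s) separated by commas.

C2, C4, C5

For Alice, D strictly dominates A on the remaining columns (C1: 1>-7, C2: 4>-6, C3: 0>-8, C4: 4>3, C5: 7>-1); eliminate A.
Alice's strategy C is strictly dominated by D (C1: 1>-7, C2: 4>-9, C3: 0>-5, C4: 4>-6, C5: 7>0) and is removed.
For Alice, D strictly dominates E on the remaining columns (C1: 1>-2, C2: 4>0, C3: 0>-2, C4: 4>-6, C5: 7>-3); eliminate E.
Column C1 is eliminated: C2 beats it against every remaining row (B: 4>-9, D: -1>-6).
Bob's strategy C3 is strictly dominated by C2 (B: 4>-1, D: -1>-3) and is removed.
Among the remaining strategies, none is strictly dominated by another pure strategy of the same player, so the elimination stops.
Surviving strategies — Alice: {B, D}; Bob: {C2, C4, C5}.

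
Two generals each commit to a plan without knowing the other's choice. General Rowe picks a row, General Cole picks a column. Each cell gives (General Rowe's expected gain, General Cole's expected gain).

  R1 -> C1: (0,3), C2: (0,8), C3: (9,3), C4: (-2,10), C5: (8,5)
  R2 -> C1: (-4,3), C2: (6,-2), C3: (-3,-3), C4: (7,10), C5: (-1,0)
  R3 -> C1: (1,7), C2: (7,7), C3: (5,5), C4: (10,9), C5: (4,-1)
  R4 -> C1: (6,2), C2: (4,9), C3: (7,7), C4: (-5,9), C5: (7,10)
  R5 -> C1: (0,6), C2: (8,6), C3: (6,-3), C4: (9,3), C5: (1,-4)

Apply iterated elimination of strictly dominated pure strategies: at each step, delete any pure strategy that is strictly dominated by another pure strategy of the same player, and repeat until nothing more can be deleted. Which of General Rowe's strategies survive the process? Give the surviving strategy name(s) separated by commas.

For General Rowe, R3 strictly dominates R2 on the remaining columns (C1: 1>-4, C2: 7>6, C3: 5>-3, C4: 10>7, C5: 4>-1); eliminate R2.
For General Cole, C2 strictly dominates C3 on the remaining rows (R1: 8>3, R3: 7>5, R4: 9>7, R5: 6>-3); eliminate C3.
Among the remaining strategies, none is strictly dominated by another pure strategy of the same player, so the elimination stops.
Surviving strategies — General Rowe: {R1, R3, R4, R5}; General Cole: {C1, C2, C4, C5}.

R1, R3, R4, R5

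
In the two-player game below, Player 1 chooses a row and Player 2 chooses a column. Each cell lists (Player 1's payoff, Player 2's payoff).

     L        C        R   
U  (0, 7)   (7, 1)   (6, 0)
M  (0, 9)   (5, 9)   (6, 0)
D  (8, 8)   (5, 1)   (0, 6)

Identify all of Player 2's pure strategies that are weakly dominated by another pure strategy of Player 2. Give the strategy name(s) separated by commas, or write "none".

C, R

L is not dominated — it holds its own against C at U (7>1); R at U (7>0).
C is weakly dominated by L (U: 7>1, M: 9=9, D: 8>1).
R: dominated, since L does at least as well everywhere (U: 7>0, M: 9>0, D: 8>6).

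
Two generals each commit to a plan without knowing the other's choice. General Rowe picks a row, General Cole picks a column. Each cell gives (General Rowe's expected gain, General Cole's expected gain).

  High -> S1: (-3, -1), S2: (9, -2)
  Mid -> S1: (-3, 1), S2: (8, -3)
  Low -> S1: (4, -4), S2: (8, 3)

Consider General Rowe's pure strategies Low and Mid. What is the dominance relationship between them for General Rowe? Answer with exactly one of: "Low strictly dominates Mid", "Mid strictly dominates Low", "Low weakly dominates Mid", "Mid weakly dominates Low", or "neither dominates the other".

Low's payoffs vs Mid's, by General Cole's action — S1: 4>-3, S2: 8=8.
Low is at least as good everywhere and strictly better somewhere (tied only at S2), so Low weakly but not strictly dominates Mid.

Low weakly dominates Mid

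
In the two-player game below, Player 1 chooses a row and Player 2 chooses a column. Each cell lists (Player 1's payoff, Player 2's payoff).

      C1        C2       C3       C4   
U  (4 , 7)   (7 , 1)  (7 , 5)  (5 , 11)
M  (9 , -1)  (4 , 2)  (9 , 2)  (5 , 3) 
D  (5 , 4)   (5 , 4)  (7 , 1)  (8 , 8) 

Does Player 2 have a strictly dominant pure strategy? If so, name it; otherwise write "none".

C4 vs C1: U: 11>7, M: 3>-1, D: 8>4.
C4 vs C2: U: 11>1, M: 3>2, D: 8>4.
C4 vs C3: U: 11>5, M: 3>2, D: 8>1.
C4 strictly beats every other strategy against every opponent action, so it is strictly dominant.

C4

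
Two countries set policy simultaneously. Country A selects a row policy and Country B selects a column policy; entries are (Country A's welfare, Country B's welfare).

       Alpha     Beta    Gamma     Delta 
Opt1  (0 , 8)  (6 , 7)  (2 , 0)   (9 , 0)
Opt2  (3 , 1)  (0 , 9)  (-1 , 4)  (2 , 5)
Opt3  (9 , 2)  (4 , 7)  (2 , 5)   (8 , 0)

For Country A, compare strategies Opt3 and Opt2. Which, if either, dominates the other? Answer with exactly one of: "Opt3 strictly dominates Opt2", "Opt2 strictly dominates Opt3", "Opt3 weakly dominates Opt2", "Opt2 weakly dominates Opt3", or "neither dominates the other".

Opt3's payoffs vs Opt2's, by Country B's action — Alpha: 9>3, Beta: 4>0, Gamma: 2>-1, Delta: 8>2.
Every comparison favours Opt3, so Opt3 strictly dominates Opt2.

Opt3 strictly dominates Opt2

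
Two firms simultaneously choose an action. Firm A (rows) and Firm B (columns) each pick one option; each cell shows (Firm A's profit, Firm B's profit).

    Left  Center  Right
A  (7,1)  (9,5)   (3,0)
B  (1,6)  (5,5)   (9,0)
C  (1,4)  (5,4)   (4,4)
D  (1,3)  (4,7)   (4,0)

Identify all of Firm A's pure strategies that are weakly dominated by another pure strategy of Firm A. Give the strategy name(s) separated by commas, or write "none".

A: no other strategy beats it everywhere (B at Left (7>1); C at Left (7>1); D at Left (7>1)).
B: no other strategy beats it everywhere (A at Right (9>3); C at Right (9>4); D at Center (5>4)).
C is weakly dominated by B (Left: 1=1, Center: 5=5, Right: 9>4).
B weakly dominates D — Left: 1=1, Center: 5>4, Right: 9>4.

C, D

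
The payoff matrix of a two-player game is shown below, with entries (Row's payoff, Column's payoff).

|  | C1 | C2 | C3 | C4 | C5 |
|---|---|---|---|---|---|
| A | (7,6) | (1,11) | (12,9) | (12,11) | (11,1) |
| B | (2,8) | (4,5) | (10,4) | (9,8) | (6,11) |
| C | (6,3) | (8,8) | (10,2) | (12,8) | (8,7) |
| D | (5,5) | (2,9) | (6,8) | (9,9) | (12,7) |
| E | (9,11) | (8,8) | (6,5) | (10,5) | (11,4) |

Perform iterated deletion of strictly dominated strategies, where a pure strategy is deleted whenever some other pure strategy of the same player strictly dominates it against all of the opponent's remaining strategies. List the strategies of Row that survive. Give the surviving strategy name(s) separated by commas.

A, C, E

For Column, C2 strictly dominates C3 on the remaining rows (A: 11>9, B: 5>4, C: 8>2, D: 9>8, E: 8>5); eliminate C3.
Row's strategy B is strictly dominated by C (C1: 6>2, C2: 8>4, C4: 12>9, C5: 8>6) and is removed.
Column's strategy C5 is strictly dominated by C2 (A: 11>1, C: 8>7, D: 9>7, E: 8>4) and is removed.
Row's strategy D is strictly dominated by C (C1: 6>5, C2: 8>2, C4: 12>9) and is removed.
Among the remaining strategies, none is strictly dominated by another pure strategy of the same player, so the elimination stops.
Surviving strategies — Row: {A, C, E}; Column: {C1, C2, C4}.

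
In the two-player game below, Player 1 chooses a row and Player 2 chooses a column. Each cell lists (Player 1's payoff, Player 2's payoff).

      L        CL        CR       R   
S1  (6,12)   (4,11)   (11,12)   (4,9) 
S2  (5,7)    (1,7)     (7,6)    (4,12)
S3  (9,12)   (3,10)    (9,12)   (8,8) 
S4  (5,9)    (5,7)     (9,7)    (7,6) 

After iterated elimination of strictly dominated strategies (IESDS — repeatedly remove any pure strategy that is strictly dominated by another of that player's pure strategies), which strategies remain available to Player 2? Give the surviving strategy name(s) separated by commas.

Row S2 is eliminated: S3 beats it against every remaining column (L: 9>5, CL: 3>1, CR: 9>7, R: 8>4).
Player 2's strategy CL is strictly dominated by L (S1: 12>11, S3: 12>10, S4: 9>7) and is removed.
For Player 2, L strictly dominates R on the remaining rows (S1: 12>9, S3: 12>8, S4: 9>6); eliminate R.
For Player 1, S1 strictly dominates S4 on the remaining columns (L: 6>5, CR: 11>9); eliminate S4.
Among the remaining strategies, none is strictly dominated by another pure strategy of the same player, so the elimination stops.
Surviving strategies — Player 1: {S1, S3}; Player 2: {L, CR}.

L, CR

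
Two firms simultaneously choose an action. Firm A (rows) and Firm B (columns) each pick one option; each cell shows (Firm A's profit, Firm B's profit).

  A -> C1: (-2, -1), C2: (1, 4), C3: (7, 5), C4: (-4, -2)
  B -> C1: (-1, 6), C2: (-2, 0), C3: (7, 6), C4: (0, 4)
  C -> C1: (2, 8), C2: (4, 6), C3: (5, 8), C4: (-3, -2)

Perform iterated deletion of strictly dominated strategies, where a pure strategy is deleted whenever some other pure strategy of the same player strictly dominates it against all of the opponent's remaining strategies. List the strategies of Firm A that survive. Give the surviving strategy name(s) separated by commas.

Firm B's strategy C2 is strictly dominated by C3 (A: 5>4, B: 6>0, C: 8>6) and is removed.
For Firm B, C1 strictly dominates C4 on the remaining rows (A: -1>-2, B: 6>4, C: 8>-2); eliminate C4.
Among the remaining strategies, none is strictly dominated by another pure strategy of the same player, so the elimination stops.
Surviving strategies — Firm A: {A, B, C}; Firm B: {C1, C3}.

A, B, C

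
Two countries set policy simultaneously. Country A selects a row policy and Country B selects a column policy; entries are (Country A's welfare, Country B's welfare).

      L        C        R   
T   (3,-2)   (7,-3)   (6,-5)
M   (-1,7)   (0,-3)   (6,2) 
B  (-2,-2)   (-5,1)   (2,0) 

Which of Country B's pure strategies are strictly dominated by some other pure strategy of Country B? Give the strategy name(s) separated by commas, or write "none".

none

L: no other strategy beats it everywhere (C at T (-2>-3); R at T (-2>-5)).
C: no other strategy beats it everywhere (L at B (1>-2); R at T (-3>-5)).
R is not dominated — it holds its own against L at B (0>-2); C at M (2>-3).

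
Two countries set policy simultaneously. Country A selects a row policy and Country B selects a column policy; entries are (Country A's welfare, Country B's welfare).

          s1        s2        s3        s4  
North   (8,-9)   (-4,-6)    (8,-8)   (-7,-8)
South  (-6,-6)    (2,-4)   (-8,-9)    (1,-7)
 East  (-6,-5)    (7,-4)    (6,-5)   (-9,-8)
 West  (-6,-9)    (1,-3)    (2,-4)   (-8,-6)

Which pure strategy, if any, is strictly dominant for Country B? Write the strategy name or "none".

s2 vs s1: North: -6>-9, South: -4>-6, East: -4>-5, West: -3>-9.
s2 vs s3: North: -6>-8, South: -4>-9, East: -4>-5, West: -3>-4.
s2 vs s4: North: -6>-8, South: -4>-7, East: -4>-8, West: -3>-6.
s2 strictly beats every other strategy against every opponent action, so it is strictly dominant.

s2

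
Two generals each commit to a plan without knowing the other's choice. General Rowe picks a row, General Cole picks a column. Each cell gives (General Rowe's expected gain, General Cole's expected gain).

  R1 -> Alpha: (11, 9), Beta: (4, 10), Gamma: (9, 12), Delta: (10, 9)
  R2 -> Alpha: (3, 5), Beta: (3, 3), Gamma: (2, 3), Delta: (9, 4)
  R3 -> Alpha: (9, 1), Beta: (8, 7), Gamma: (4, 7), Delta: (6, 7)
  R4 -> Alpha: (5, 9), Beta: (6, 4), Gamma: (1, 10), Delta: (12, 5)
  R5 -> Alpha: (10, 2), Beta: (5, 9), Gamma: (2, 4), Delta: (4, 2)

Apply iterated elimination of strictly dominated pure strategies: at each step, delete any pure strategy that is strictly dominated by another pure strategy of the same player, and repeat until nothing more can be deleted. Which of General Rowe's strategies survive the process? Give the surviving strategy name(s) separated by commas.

R1, R3, R4

For General Rowe, R1 strictly dominates R2 on the remaining columns (Alpha: 11>3, Beta: 4>3, Gamma: 9>2, Delta: 10>9); eliminate R2.
General Cole's strategy Alpha is strictly dominated by Gamma (R1: 12>9, R3: 7>1, R4: 10>9, R5: 4>2) and is removed.
For General Rowe, R3 strictly dominates R5 on the remaining columns (Beta: 8>5, Gamma: 4>2, Delta: 6>4); eliminate R5.
Among the remaining strategies, none is strictly dominated by another pure strategy of the same player, so the elimination stops.
Surviving strategies — General Rowe: {R1, R3, R4}; General Cole: {Beta, Gamma, Delta}.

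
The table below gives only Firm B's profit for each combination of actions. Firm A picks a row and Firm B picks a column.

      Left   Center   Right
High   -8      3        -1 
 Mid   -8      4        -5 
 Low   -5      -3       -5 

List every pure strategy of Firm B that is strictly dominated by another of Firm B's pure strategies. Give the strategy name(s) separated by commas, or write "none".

Left is strictly dominated by Center (High: 3>-8, Mid: 4>-8, Low: -3>-5).
Nothing dominates Center: Left at High (3>-8); Right at High (3>-1).
Right: dominated, since Center does at least as well everywhere (High: 3>-1, Mid: 4>-5, Low: -3>-5).

Left, Right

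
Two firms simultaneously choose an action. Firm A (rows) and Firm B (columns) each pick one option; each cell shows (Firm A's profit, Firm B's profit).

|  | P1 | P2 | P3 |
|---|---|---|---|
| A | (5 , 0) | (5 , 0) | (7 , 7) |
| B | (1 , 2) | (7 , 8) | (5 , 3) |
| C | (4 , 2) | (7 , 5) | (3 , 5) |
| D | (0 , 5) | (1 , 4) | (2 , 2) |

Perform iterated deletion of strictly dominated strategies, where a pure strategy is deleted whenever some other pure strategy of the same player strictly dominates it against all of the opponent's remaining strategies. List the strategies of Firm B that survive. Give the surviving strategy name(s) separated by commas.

P2, P3

Firm A's strategy D is strictly dominated by A (P1: 5>0, P2: 5>1, P3: 7>2) and is removed.
Firm B's strategy P1 is strictly dominated by P3 (A: 7>0, B: 3>2, C: 5>2) and is removed.
Among the remaining strategies, none is strictly dominated by another pure strategy of the same player, so the elimination stops.
Surviving strategies — Firm A: {A, B, C}; Firm B: {P2, P3}.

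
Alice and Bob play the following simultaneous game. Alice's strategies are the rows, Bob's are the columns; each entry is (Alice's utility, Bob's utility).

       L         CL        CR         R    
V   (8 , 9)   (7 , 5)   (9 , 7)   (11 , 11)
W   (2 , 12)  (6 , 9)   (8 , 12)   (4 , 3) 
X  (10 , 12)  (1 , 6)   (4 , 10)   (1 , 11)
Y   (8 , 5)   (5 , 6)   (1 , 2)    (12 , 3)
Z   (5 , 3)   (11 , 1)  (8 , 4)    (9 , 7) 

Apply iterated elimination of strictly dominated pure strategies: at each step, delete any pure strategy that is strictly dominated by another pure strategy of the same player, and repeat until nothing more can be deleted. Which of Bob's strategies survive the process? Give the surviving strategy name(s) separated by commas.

L, CL, R

Alice's strategy W is strictly dominated by V (L: 8>2, CL: 7>6, CR: 9>8, R: 11>4) and is removed.
Bob's strategy CR is strictly dominated by R (V: 11>7, X: 11>10, Y: 3>2, Z: 7>4) and is removed.
Among the remaining strategies, none is strictly dominated by another pure strategy of the same player, so the elimination stops.
Surviving strategies — Alice: {V, X, Y, Z}; Bob: {L, CL, R}.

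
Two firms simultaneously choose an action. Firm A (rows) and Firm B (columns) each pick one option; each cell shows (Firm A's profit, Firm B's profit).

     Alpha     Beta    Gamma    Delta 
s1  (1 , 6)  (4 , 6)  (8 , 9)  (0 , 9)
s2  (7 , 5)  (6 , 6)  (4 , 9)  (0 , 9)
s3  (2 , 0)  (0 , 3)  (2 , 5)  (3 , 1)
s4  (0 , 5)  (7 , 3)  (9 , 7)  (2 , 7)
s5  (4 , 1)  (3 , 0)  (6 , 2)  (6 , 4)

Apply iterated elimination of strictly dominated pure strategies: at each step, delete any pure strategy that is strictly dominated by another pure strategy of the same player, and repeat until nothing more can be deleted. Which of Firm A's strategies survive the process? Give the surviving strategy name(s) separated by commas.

s4, s5

Row s3 is eliminated: s5 beats it against every remaining column (Alpha: 4>2, Beta: 3>0, Gamma: 6>2, Delta: 6>3).
Column Alpha is eliminated: Gamma beats it against every remaining row (s1: 9>6, s2: 9>5, s4: 7>5, s5: 2>1).
Row s1 is eliminated: s4 beats it against every remaining column (Beta: 7>4, Gamma: 9>8, Delta: 2>0).
Row s2 is eliminated: s4 beats it against every remaining column (Beta: 7>6, Gamma: 9>4, Delta: 2>0).
Column Beta is eliminated: Gamma beats it against every remaining row (s4: 7>3, s5: 2>0).
Among the remaining strategies, none is strictly dominated by another pure strategy of the same player, so the elimination stops.
Surviving strategies — Firm A: {s4, s5}; Firm B: {Gamma, Delta}.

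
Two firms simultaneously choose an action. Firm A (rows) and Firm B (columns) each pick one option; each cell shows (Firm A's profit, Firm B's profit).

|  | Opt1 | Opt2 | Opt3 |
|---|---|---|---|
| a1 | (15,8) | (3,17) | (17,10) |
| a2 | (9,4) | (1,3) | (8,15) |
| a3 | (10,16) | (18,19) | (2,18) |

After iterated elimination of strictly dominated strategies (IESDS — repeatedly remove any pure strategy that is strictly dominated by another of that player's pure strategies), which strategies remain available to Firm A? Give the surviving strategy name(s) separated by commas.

a3

Row a2 is eliminated: a1 beats it against every remaining column (Opt1: 15>9, Opt2: 3>1, Opt3: 17>8).
Firm B's strategy Opt1 is strictly dominated by Opt2 (a1: 17>8, a3: 19>16) and is removed.
Column Opt3 is eliminated: Opt2 beats it against every remaining row (a1: 17>10, a3: 19>18).
Firm A's strategy a1 is strictly dominated by a3 (Opt2: 18>3) and is removed.
Among the remaining strategies, none is strictly dominated by another pure strategy of the same player, so the elimination stops.
Surviving strategies — Firm A: {a3}; Firm B: {Opt2}.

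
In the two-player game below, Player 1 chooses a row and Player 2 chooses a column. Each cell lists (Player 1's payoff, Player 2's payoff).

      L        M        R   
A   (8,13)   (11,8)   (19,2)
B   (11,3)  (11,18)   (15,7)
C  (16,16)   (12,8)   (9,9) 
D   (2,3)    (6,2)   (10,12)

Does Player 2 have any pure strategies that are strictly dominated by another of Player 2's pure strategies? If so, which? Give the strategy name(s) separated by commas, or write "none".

Nothing dominates L: M at A (13>8); R at A (13>2).
M: no other strategy beats it everywhere (L at B (18>3); R at A (8>2)).
R: no other strategy beats it everywhere (L at B (7>3); M at C (9>8)).

none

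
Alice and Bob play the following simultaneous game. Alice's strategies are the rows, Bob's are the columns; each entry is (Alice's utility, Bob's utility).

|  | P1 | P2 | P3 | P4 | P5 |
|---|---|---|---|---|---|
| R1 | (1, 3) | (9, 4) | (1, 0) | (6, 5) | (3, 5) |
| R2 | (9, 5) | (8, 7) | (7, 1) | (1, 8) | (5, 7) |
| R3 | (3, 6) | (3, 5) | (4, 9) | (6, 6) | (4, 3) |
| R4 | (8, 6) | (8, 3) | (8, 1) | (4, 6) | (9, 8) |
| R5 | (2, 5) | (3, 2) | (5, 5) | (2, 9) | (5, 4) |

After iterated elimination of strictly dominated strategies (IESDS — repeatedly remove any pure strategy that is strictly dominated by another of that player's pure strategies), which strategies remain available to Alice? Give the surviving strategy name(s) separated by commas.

R1, R2, R3, R4

Alice's strategy R5 is strictly dominated by R4 (P1: 8>2, P2: 8>3, P3: 8>5, P4: 4>2, P5: 9>5) and is removed.
Column P2 is eliminated: P4 beats it against every remaining row (R1: 5>4, R2: 8>7, R3: 6>5, R4: 6>3).
Among the remaining strategies, none is strictly dominated by another pure strategy of the same player, so the elimination stops.
Surviving strategies — Alice: {R1, R2, R3, R4}; Bob: {P1, P3, P4, P5}.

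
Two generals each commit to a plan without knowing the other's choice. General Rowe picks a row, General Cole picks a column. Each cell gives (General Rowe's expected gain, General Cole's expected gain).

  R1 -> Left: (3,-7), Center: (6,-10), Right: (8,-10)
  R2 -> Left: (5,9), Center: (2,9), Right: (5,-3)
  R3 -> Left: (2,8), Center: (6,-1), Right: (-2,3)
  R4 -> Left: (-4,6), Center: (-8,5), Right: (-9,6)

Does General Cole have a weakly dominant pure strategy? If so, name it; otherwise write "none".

Left

Left vs Center: R1: -7>-10, R2: 9=9, R3: 8>-1, R4: 6>5.
Left vs Right: R1: -7>-10, R2: 9>-3, R3: 8>3, R4: 6=6.
Left is at least as good as every other strategy against every opponent action, so it is weakly dominant.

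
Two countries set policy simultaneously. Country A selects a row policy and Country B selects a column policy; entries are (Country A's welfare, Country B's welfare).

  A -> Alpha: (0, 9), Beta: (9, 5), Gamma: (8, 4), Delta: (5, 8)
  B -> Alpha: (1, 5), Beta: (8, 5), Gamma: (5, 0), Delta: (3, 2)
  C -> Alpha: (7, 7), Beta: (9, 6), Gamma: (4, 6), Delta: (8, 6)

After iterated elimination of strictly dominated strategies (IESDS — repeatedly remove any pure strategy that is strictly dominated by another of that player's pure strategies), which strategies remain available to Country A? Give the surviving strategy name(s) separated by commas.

C

For Country B, Alpha strictly dominates Gamma on the remaining rows (A: 9>4, B: 5>0, C: 7>6); eliminate Gamma.
Row B is eliminated: C beats it against every remaining column (Alpha: 7>1, Beta: 9>8, Delta: 8>3).
Column Beta is eliminated: Alpha beats it against every remaining row (A: 9>5, C: 7>6).
Country A's strategy A is strictly dominated by C (Alpha: 7>0, Delta: 8>5) and is removed.
Country B's strategy Delta is strictly dominated by Alpha (C: 7>6) and is removed.
Among the remaining strategies, none is strictly dominated by another pure strategy of the same player, so the elimination stops.
Surviving strategies — Country A: {C}; Country B: {Alpha}.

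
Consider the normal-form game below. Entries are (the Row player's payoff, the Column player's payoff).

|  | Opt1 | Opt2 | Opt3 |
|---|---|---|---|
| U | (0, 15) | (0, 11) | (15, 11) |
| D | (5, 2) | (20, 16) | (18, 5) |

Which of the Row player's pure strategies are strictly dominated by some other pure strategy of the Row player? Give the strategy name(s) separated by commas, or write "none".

U

U: dominated, since D does at least as well everywhere (Opt1: 5>0, Opt2: 20>0, Opt3: 18>15).
D is not dominated — it holds its own against U at Opt1 (5>0).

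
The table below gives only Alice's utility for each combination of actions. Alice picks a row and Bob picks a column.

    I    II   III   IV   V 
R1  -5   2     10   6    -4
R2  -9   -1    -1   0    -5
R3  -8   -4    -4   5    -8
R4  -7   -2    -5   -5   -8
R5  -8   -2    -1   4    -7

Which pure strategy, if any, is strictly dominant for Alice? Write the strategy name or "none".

R1

R1 vs R2: I: -5>-9, II: 2>-1, III: 10>-1, IV: 6>0, V: -4>-5.
R1 vs R3: I: -5>-8, II: 2>-4, III: 10>-4, IV: 6>5, V: -4>-8.
R1 vs R4: I: -5>-7, II: 2>-2, III: 10>-5, IV: 6>-5, V: -4>-8.
R1 vs R5: I: -5>-8, II: 2>-2, III: 10>-1, IV: 6>4, V: -4>-7.
R1 strictly beats every other strategy against every opponent action, so it is strictly dominant.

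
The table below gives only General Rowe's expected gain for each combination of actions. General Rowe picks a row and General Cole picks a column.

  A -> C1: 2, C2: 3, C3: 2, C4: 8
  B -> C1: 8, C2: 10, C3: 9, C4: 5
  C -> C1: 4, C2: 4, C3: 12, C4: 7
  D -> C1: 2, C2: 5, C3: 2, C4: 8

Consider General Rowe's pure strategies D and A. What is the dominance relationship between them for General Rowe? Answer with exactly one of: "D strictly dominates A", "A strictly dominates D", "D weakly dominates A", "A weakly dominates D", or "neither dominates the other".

D weakly dominates A

Compare D to A across each opponent action: C1: 2=2, C2: 5>3, C3: 2=2, C4: 8=8.
D is at least as good everywhere and strictly better somewhere (tied only at C1, C3, C4), so D weakly but not strictly dominates A.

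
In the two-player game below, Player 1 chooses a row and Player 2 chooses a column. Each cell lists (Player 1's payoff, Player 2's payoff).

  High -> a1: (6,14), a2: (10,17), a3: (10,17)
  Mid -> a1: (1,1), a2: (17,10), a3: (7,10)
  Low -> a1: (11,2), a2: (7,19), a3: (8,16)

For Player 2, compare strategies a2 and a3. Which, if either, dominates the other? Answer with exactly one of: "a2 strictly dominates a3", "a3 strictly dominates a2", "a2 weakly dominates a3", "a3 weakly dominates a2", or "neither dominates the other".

a2 weakly dominates a3

Compare a2 to a3 across each choice by Player 1: High: 17=17, Mid: 10=10, Low: 19>16.
a2 is at least as good everywhere and strictly better somewhere (tied only at High, Mid), so a2 weakly but not strictly dominates a3.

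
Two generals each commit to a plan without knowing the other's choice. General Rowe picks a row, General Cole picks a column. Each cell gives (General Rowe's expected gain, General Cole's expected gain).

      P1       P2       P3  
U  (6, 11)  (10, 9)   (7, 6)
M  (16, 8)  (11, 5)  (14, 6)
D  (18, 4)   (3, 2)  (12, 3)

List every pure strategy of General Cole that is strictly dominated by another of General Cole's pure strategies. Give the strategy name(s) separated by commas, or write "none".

P2, P3

P1: no other strategy beats it everywhere (P2 at U (11>9); P3 at U (11>6)).
P2: dominated, since P1 does at least as well everywhere (U: 11>9, M: 8>5, D: 4>2).
P3: dominated, since P1 does at least as well everywhere (U: 11>6, M: 8>6, D: 4>3).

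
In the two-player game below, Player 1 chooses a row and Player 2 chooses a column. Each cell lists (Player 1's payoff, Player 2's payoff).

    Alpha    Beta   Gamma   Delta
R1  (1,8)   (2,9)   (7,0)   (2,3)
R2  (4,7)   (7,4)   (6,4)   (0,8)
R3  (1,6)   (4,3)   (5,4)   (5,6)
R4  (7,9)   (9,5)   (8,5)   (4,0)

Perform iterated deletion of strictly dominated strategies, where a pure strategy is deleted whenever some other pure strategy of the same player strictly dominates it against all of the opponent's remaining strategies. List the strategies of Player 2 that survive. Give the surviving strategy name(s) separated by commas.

Row R1 is eliminated: R4 beats it against every remaining column (Alpha: 7>1, Beta: 9>2, Gamma: 8>7, Delta: 4>2).
Row R2 is eliminated: R4 beats it against every remaining column (Alpha: 7>4, Beta: 9>7, Gamma: 8>6, Delta: 4>0).
Column Beta is eliminated: Alpha beats it against every remaining row (R3: 6>3, R4: 9>5).
Player 2's strategy Gamma is strictly dominated by Alpha (R3: 6>4, R4: 9>5) and is removed.
Among the remaining strategies, none is strictly dominated by another pure strategy of the same player, so the elimination stops.
Surviving strategies — Player 1: {R3, R4}; Player 2: {Alpha, Delta}.

Alpha, Delta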